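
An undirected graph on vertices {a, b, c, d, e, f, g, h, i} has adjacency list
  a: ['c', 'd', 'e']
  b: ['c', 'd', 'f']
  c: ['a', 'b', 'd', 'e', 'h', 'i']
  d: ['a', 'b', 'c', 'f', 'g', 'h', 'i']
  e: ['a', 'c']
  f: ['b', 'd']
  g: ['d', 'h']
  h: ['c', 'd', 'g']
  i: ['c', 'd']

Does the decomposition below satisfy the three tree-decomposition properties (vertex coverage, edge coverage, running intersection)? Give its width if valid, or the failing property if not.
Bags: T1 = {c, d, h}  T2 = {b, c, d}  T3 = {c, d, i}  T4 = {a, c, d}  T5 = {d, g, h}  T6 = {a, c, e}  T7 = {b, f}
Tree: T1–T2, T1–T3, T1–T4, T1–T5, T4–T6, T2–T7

No — edge (d,f) lies in no bag.

A tree decomposition must satisfy three properties: every vertex lies in some bag; for every edge, both endpoints lie together in some bag; and for every vertex, the bags containing it form a connected subtree. Here edge (d,f) lies in no bag, so the decomposition is invalid.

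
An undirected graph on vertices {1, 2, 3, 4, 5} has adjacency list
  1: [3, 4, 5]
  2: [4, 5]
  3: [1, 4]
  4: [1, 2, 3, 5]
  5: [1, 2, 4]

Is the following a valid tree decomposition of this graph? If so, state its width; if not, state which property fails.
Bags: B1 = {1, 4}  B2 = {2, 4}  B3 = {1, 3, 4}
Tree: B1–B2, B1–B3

No — vertex 5 appears in no bag.

A tree decomposition must satisfy three properties: every vertex lies in some bag; for every edge, both endpoints lie together in some bag; and for every vertex, the bags containing it form a connected subtree. Here vertex 5 appears in no bag, so the decomposition is invalid.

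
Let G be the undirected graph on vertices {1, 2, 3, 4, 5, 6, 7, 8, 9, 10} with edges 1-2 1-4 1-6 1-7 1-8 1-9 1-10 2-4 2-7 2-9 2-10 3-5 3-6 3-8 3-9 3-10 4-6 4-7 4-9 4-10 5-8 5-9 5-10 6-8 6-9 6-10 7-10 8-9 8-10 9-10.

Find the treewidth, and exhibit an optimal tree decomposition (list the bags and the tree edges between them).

Every bag has size at most 5, so the width is 5 − 1 = 4 and tw(G) ≤ 4. Conversely, {1, 6, 8, 9, 10} is a clique of size 5, and the vertices of any clique must share a bag in every tree decomposition; so some bag has ≥ 5 vertices and tw(G) ≥ 4. Combining the bounds, tw(G) = 4.

Treewidth 4.
One such decomposition:
Bags: B1 = {3, 5, 8, 9, 10}  B2 = {3, 6, 8, 9, 10}  B3 = {1, 6, 8, 9, 10}  B4 = {1, 4, 6, 9, 10}  B5 = {1, 2, 4, 9, 10}  B6 = {1, 2, 4, 7, 10}
Tree: B1–B2, B2–B3, B3–B4, B4–B5, B5–B6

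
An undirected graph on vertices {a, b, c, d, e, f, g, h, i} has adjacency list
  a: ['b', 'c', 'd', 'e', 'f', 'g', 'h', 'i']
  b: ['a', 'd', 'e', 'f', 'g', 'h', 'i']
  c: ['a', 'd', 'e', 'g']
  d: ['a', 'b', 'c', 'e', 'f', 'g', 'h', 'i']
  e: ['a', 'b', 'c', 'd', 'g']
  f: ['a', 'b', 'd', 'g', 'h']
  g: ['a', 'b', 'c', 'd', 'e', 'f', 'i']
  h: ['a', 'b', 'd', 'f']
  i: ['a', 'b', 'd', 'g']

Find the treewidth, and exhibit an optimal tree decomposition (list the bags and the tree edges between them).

Treewidth 4.
One optimal decomposition is:
Bags: B1 = {a, b, d, e, g}  B2 = {a, b, d, f, g}  B3 = {a, b, d, g, i}  B4 = {a, c, d, e, g}  B5 = {a, b, d, f, h}
Tree: B1–B2, B1–B3, B1–B4, B2–B5

The largest bag has 5 vertices, giving width 4; this decomposition certifies tw(G) ≤ 4. For the lower bound, the 5 vertices {a, c, d, e, g} are pairwise adjacent, and any tree decomposition puts a clique entirely inside one bag — forcing width ≥ 4. Therefore the treewidth is 4.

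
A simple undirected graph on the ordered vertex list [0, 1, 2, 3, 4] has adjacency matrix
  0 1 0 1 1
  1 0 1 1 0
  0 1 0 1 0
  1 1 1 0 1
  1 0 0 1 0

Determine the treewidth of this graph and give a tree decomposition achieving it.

Each bag holds 3 vertices, so the decomposition has width 2, which upper-bounds the treewidth. On the other hand G contains the 3-clique {0, 1, 3}. A clique must lie in a single bag of any decomposition, so no decomposition can have width below 2. Combining the bounds, tw(G) = 2.

Treewidth 2.
Bags: B1 = {1, 2, 3}  B2 = {0, 1, 3}  B3 = {0, 3, 4}
Tree: B1–B2, B2–B3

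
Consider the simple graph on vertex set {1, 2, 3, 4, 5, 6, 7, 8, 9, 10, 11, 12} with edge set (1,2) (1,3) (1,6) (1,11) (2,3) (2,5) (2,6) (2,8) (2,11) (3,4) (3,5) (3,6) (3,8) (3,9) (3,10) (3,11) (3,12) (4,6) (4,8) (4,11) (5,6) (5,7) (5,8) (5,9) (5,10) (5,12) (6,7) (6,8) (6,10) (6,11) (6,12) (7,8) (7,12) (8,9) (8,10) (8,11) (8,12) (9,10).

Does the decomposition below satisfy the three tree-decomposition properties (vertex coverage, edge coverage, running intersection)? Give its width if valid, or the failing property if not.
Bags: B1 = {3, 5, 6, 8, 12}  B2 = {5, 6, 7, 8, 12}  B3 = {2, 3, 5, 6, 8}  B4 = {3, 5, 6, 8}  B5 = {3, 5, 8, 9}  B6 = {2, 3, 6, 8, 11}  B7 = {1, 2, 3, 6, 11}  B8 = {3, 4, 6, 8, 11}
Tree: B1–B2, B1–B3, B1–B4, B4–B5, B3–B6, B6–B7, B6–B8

No — vertex 10 appears in no bag.

A tree decomposition must satisfy three properties: every vertex lies in some bag; for every edge, both endpoints lie together in some bag; and for every vertex, the bags containing it form a connected subtree. Here vertex 10 appears in no bag, so the decomposition is invalid.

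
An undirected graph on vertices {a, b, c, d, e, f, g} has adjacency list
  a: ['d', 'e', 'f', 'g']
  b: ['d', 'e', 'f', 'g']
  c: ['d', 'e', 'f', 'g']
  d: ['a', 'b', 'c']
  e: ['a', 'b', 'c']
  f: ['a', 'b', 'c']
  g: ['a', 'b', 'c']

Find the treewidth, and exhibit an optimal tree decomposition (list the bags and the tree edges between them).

Treewidth 3.
One optimal decomposition is:
Bags: B1 = {a, b, c, f}  B2 = {a, b, c, d}  B3 = {a, b, c, g}  B4 = {a, b, c, e}
Tree: B1–B2, B2–B3, B3–B4

The largest bag has 4 vertices, giving width 3; this decomposition certifies tw(G) ≤ 3. For the lower bound: the 4 vertex sets {c,f}, {b,d}, {a}, {g} are disjoint, each induces a connected subgraph, and every pair is joined by at least one edge of G. Contracting each set to a single vertex therefore yields K_{4} as a minor, and since treewidth is minor-monotone, tw(G) ≥ tw(K_{4}) = 3. The upper and lower bounds meet at 3, so that is the treewidth.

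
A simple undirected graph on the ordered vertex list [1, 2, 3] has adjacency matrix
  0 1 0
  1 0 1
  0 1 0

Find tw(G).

A width-1 tree decomposition is:
Bags: B1 = {2, 3}  B2 = {1, 2}
Tree: B1–B2
The largest bag has 2 vertices, giving width 1; this decomposition certifies tw(G) ≤ 1. Any graph with an edge has treewidth ≥ 1, and G has the edge 2–3. The upper and lower bounds meet at 1, so that is the treewidth.

1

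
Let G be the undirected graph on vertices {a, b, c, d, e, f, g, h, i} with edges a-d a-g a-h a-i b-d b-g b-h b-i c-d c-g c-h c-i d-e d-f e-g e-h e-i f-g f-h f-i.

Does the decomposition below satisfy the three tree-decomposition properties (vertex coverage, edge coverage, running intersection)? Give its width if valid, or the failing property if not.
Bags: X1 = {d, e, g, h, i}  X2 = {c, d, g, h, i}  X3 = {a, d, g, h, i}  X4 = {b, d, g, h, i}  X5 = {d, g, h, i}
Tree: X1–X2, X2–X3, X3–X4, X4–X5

A tree decomposition must satisfy three properties: every vertex lies in some bag; for every edge, both endpoints lie together in some bag; and for every vertex, the bags containing it form a connected subtree. Here vertex f appears in no bag, so the decomposition is invalid.

No — vertex f appears in no bag.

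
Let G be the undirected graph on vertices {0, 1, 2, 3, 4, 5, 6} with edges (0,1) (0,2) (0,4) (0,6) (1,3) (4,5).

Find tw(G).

A width-1 tree decomposition is:
Bags: B1 = {0, 1}  B2 = {0, 4}  B3 = {0, 2}  B4 = {1, 3}  B5 = {4, 5}  B6 = {0, 6}
Tree: B1–B2, B1–B3, B1–B4, B2–B5, B1–B6
The largest bag has 2 vertices, giving width 1; this decomposition certifies tw(G) ≤ 1. Since G has at least one edge (e.g. 1–0), it is not an edgeless graph, so tw(G) ≥ 1. Therefore the treewidth is 1.

1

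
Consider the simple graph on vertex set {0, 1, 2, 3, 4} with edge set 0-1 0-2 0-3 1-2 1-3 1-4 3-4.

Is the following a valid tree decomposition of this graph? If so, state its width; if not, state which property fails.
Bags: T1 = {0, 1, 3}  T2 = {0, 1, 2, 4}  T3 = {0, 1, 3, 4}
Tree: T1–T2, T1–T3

No — bags containing vertex 4 are not connected in the tree.

A tree decomposition must satisfy three properties: every vertex lies in some bag; for every edge, both endpoints lie together in some bag; and for every vertex, the bags containing it form a connected subtree. Here bags containing vertex 4 are not connected in the tree, so the decomposition is invalid.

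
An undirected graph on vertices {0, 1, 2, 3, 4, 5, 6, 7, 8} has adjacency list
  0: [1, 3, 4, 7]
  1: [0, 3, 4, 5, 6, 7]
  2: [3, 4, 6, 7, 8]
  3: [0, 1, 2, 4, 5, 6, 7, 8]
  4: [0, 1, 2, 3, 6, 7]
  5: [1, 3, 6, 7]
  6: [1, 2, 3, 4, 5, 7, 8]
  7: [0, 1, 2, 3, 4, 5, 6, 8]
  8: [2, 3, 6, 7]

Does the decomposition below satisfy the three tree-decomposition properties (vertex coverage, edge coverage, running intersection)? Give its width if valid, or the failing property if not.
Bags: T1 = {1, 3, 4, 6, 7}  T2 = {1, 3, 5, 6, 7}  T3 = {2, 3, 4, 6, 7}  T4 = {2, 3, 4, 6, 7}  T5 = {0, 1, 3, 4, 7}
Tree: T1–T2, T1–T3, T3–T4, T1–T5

No — vertex 8 appears in no bag.

A tree decomposition must satisfy three properties: every vertex lies in some bag; for every edge, both endpoints lie together in some bag; and for every vertex, the bags containing it form a connected subtree. Here vertex 8 appears in no bag, so the decomposition is invalid.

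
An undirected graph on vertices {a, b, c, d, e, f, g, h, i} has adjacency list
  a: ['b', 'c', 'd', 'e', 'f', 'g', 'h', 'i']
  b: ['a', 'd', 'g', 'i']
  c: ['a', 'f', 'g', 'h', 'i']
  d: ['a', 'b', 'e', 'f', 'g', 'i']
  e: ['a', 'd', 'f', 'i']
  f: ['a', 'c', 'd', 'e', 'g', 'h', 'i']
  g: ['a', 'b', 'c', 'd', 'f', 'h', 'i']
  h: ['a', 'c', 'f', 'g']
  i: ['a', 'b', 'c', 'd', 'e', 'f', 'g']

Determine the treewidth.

4

A width-4 tree decomposition is:
Bags: B1 = {a, d, f, g, i}  B2 = {a, d, e, f, i}  B3 = {a, b, d, g, i}  B4 = {a, c, f, g, i}  B5 = {a, c, f, g, h}
Tree: B1–B2, B1–B3, B1–B4, B4–B5
Each bag holds 5 vertices, so the decomposition has width 4, which upper-bounds the treewidth. Conversely, {a, d, f, g, i} is a clique of size 5, and the vertices of any clique must share a bag in every tree decomposition; so some bag has ≥ 5 vertices and tw(G) ≥ 4. Combining the bounds, tw(G) = 4.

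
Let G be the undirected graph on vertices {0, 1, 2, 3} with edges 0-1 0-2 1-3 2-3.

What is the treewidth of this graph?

A width-2 tree decomposition is:
Bags: B1 = {0, 1, 3}  B2 = {0, 2, 3}
Tree: B1–B2
Each bag holds 3 vertices, so the decomposition has width 2, which upper-bounds the treewidth. The edges 0–1–3–2–0 form a cycle, so G is not a tree and its treewidth is at least 2. Therefore the treewidth is 2.

2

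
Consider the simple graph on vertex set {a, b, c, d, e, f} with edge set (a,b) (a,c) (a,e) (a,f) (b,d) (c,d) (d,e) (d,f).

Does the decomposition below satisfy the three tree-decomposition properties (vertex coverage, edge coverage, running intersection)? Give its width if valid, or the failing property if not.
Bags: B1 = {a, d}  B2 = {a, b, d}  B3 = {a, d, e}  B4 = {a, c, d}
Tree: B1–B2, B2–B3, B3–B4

No — vertex f appears in no bag.

A tree decomposition must satisfy three properties: every vertex lies in some bag; for every edge, both endpoints lie together in some bag; and for every vertex, the bags containing it form a connected subtree. Here vertex f appears in no bag, so the decomposition is invalid.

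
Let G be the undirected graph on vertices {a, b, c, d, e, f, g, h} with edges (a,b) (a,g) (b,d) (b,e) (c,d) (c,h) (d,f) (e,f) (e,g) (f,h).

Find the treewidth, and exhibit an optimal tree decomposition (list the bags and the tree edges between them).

Each bag holds 3 vertices, so the decomposition has width 2, which upper-bounds the treewidth. Since c–h–f–d–c is a cycle in G, G is not acyclic. Forests are exactly the graphs of treewidth ≤ 1, so tw(G) ≥ 2. Hence tw(G) = 2 exactly.

Treewidth 2.
Bags: B1 = {c, d, h}  B2 = {d, f, h}  B3 = {b, d, f}  B4 = {b, e, f}  B5 = {a, b, e}  B6 = {a, e, g}
Tree: B1–B2, B2–B3, B3–B4, B4–B5, B5–B6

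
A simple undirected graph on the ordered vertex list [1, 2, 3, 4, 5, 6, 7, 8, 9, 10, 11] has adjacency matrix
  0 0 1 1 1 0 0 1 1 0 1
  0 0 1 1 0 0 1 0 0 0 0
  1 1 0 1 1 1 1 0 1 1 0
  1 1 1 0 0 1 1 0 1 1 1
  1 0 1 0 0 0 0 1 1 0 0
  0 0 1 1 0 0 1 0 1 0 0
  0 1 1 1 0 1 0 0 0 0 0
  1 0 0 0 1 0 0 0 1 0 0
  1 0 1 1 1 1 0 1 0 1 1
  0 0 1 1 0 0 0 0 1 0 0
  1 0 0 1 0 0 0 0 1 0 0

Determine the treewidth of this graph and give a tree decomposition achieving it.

Treewidth 3.
Bags: B1 = {1, 3, 5, 9}  B2 = {1, 3, 4, 9}  B3 = {1, 5, 8, 9}  B4 = {3, 4, 6, 9}  B5 = {3, 4, 6, 7}  B6 = {2, 3, 4, 7}  B7 = {3, 4, 9, 10}  B8 = {1, 4, 9, 11}
Tree: B1–B2, B1–B3, B2–B4, B4–B5, B5–B6, B2–B7, B2–B8

The largest bag has 4 vertices, giving width 3; this decomposition certifies tw(G) ≤ 3. For the lower bound, the 4 vertices {1, 5, 8, 9} are pairwise adjacent, and any tree decomposition puts a clique entirely inside one bag — forcing width ≥ 3. The upper and lower bounds meet at 3, so that is the treewidth.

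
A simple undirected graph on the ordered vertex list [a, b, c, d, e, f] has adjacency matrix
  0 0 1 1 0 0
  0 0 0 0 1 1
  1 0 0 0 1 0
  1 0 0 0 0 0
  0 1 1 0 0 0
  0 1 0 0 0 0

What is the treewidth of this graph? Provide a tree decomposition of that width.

Treewidth 1.
One optimal decomposition is:
Bags: B1 = {b, f}  B2 = {b, e}  B3 = {c, e}  B4 = {a, c}  B5 = {a, d}
Tree: B1–B2, B2–B3, B3–B4, B4–B5

Every bag has size at most 2, so the width is 2 − 1 = 1 and tw(G) ≤ 1. G has an edge, so its treewidth is at least 1. The upper and lower bounds meet at 1, so that is the treewidth.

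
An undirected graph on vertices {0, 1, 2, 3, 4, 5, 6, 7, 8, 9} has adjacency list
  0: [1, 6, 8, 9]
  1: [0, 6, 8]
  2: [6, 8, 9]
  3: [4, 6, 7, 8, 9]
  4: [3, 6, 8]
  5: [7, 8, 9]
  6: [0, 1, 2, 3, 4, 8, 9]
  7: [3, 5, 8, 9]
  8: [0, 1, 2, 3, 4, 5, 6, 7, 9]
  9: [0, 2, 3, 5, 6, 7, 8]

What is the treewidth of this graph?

A width-3 tree decomposition is:
Bags: B1 = {3, 7, 8, 9}  B2 = {3, 6, 8, 9}  B3 = {0, 6, 8, 9}  B4 = {0, 1, 6, 8}  B5 = {2, 6, 8, 9}  B6 = {5, 7, 8, 9}  B7 = {3, 4, 6, 8}
Tree: B1–B2, B2–B3, B3–B4, B2–B5, B1–B6, B2–B7
Each bag holds 4 vertices, so the decomposition has width 3, which upper-bounds the treewidth. For the lower bound, the 4 vertices {5, 7, 8, 9} are pairwise adjacent, and any tree decomposition puts a clique entirely inside one bag — forcing width ≥ 3. Hence tw(G) = 3 exactly.

3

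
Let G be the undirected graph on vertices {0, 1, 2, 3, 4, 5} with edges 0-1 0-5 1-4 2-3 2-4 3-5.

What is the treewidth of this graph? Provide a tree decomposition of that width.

Every bag has size at most 3, so the width is 3 − 1 = 2 and tw(G) ≤ 2. For the lower bound, G contains the cycle 4–1–0–5–3–2–4, so G is not a forest; only forests have treewidth ≤ 1, hence tw(G) ≥ 2. Hence tw(G) = 2 exactly.

Treewidth 2.
One such decomposition:
Bags: B1 = {0, 1, 4}  B2 = {0, 4, 5}  B3 = {3, 4, 5}  B4 = {2, 3, 4}
Tree: B1–B2, B2–B3, B3–B4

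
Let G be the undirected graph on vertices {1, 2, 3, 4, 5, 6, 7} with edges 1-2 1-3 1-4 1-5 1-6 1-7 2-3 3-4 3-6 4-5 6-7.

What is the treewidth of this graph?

A width-2 tree decomposition is:
Bags: B1 = {1, 3, 6}  B2 = {1, 6, 7}  B3 = {1, 3, 4}  B4 = {1, 2, 3}  B5 = {1, 4, 5}
Tree: B1–B2, B1–B3, B1–B4, B3–B5
Every bag has size at most 3, so the width is 3 − 1 = 2 and tw(G) ≤ 2. For the lower bound, the 3 vertices {1, 2, 3} are pairwise adjacent, and any tree decomposition puts a clique entirely inside one bag — forcing width ≥ 2. The upper and lower bounds meet at 2, so that is the treewidth.

2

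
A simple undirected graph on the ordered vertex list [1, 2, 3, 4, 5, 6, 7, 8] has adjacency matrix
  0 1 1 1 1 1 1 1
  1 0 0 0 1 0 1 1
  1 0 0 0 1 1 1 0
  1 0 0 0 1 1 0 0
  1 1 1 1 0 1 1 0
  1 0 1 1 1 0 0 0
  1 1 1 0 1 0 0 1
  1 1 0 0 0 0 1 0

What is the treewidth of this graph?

3

A width-3 tree decomposition is:
Bags: B1 = {1, 3, 5, 7}  B2 = {1, 2, 5, 7}  B3 = {1, 3, 5, 6}  B4 = {1, 4, 5, 6}  B5 = {1, 2, 7, 8}
Tree: B1–B2, B1–B3, B3–B4, B2–B5
Each bag holds 4 vertices, so the decomposition has width 3, which upper-bounds the treewidth. On the other hand G contains the 4-clique {1, 2, 7, 8}. A clique must lie in a single bag of any decomposition, so no decomposition can have width below 3. Combining the bounds, tw(G) = 3.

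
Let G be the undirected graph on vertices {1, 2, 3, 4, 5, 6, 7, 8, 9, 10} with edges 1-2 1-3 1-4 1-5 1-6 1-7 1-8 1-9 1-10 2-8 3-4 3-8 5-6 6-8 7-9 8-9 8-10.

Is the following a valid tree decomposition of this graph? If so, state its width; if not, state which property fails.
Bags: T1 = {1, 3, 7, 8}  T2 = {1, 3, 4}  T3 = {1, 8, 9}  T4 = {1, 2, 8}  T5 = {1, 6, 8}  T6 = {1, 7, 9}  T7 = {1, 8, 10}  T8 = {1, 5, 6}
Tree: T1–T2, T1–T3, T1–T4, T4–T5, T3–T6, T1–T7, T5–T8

No — bags containing vertex 7 are not connected in the tree.

A tree decomposition must satisfy three properties: every vertex lies in some bag; for every edge, both endpoints lie together in some bag; and for every vertex, the bags containing it form a connected subtree. Here bags containing vertex 7 are not connected in the tree, so the decomposition is invalid.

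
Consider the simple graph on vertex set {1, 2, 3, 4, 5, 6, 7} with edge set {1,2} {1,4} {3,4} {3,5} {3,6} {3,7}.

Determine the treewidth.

1

A width-1 tree decomposition is:
Bags: B1 = {3, 7}  B2 = {3, 4}  B3 = {3, 6}  B4 = {1, 4}  B5 = {1, 2}  B6 = {3, 5}
Tree: B1–B2, B1–B3, B2–B4, B4–B5, B3–B6
Each bag holds 2 vertices, so the decomposition has width 1, which upper-bounds the treewidth. G has an edge, so its treewidth is at least 1. Therefore the treewidth is 1.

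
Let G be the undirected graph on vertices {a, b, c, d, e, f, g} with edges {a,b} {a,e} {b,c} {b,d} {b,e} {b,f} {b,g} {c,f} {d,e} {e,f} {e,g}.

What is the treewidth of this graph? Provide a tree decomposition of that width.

Each bag holds 3 vertices, so the decomposition has width 2, which upper-bounds the treewidth. Conversely, {b, d, e} is a clique of size 3, and the vertices of any clique must share a bag in every tree decomposition; so some bag has ≥ 3 vertices and tw(G) ≥ 2. The upper and lower bounds meet at 2, so that is the treewidth.

Treewidth 2.
One optimal decomposition is:
Bags: B1 = {b, e, g}  B2 = {b, e, f}  B3 = {b, c, f}  B4 = {a, b, e}  B5 = {b, d, e}
Tree: B1–B2, B2–B3, B2–B4, B2–B5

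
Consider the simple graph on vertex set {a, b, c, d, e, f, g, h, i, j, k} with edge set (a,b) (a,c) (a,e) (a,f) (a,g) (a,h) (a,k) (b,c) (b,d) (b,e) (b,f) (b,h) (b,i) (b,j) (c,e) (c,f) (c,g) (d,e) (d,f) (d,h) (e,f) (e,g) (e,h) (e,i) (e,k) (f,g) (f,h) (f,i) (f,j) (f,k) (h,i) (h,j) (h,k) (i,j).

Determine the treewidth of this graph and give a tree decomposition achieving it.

Each bag holds 5 vertices, so the decomposition has width 4, which upper-bounds the treewidth. On the other hand G contains the 5-clique {b, f, h, i, j}. A clique must lie in a single bag of any decomposition, so no decomposition can have width below 4. Therefore the treewidth is 4.

Treewidth 4.
Bags: B1 = {b, f, h, i, j}  B2 = {b, e, f, h, i}  B3 = {a, b, e, f, h}  B4 = {a, e, f, h, k}  B5 = {b, d, e, f, h}  B6 = {a, b, c, e, f}  B7 = {a, c, e, f, g}
Tree: B1–B2, B2–B3, B3–B4, B2–B5, B3–B6, B6–B7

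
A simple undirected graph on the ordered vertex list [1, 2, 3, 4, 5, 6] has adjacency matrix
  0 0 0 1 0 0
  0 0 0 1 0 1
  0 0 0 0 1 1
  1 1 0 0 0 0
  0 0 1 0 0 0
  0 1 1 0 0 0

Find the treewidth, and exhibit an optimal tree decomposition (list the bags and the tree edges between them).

Every bag has size at most 2, so the width is 2 − 1 = 1 and tw(G) ≤ 1. G has an edge, so its treewidth is at least 1. Hence tw(G) = 1 exactly.

Treewidth 1.
One optimal decomposition is:
Bags: B1 = {3, 5}  B2 = {3, 6}  B3 = {2, 6}  B4 = {2, 4}  B5 = {1, 4}
Tree: B1–B2, B2–B3, B3–B4, B4–B5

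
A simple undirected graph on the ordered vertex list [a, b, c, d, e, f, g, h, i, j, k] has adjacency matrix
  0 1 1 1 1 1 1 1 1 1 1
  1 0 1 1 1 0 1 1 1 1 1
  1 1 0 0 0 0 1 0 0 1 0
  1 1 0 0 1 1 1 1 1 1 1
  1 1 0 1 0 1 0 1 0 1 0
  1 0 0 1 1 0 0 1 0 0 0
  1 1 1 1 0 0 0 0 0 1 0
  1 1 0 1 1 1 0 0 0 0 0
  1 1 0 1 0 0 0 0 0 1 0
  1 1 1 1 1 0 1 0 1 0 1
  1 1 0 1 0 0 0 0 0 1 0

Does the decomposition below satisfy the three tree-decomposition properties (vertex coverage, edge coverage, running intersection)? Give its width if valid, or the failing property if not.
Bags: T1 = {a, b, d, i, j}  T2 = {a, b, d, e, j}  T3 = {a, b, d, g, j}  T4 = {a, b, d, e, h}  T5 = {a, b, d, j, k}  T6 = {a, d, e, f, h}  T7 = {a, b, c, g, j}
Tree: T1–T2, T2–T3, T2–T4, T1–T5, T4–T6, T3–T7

Yes; width 4.

Vertex coverage: the bags together contain {a, b, c, d, e, f, g, h, i, j, k}, the full vertex set. Edge coverage: each edge of G has both endpoints in at least one bag. Running intersection: for every vertex, the bags containing it form a connected subtree. All three properties hold, so this is a valid tree decomposition of width max|bag| − 1 = 4, and hence tw(G) ≤ 4.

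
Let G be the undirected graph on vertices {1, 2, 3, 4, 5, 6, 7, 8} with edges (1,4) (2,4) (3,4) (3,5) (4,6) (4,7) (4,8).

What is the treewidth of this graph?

1

A width-1 tree decomposition is:
Bags: B1 = {1, 4}  B2 = {4, 7}  B3 = {3, 4}  B4 = {4, 8}  B5 = {2, 4}  B6 = {4, 6}  B7 = {3, 5}
Tree: B1–B2, B2–B3, B2–B4, B3–B5, B5–B6, B3–B7
Each bag holds 2 vertices, so the decomposition has width 1, which upper-bounds the treewidth. Since G has at least one edge (e.g. 1–4), it is not an edgeless graph, so tw(G) ≥ 1. The upper and lower bounds meet at 1, so that is the treewidth.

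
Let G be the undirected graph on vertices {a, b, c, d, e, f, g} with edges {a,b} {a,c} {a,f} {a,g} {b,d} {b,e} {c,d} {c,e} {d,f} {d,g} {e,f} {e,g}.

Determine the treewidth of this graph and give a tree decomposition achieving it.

Treewidth 3.
One such decomposition:
Bags: B1 = {a, b, d, e}  B2 = {a, d, e, g}  B3 = {a, d, e, f}  B4 = {a, c, d, e}
Tree: B1–B2, B2–B3, B3–B4

Every bag has size at most 4, so the width is 4 − 1 = 3 and tw(G) ≤ 3. For the lower bound: the 4 vertex sets {b,d}, {e,g}, {a}, {f} are disjoint, each induces a connected subgraph, and every pair is joined by at least one edge of G. Contracting each set to a single vertex therefore yields K_{4} as a minor, and since treewidth is minor-monotone, tw(G) ≥ tw(K_{4}) = 3. Combining the bounds, tw(G) = 3.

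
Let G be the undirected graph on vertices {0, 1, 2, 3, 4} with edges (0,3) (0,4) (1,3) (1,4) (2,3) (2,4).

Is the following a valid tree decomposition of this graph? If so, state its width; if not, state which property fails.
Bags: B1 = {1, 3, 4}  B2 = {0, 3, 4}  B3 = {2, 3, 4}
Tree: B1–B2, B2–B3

Yes; width 2.

Vertex coverage: the bags together contain {0, 1, 2, 3, 4}, the full vertex set. Edge coverage: each edge of G has both endpoints in at least one bag. Running intersection: for every vertex, the bags containing it form a connected subtree. All three properties hold, so this is a valid tree decomposition of width max|bag| − 1 = 2, and hence tw(G) ≤ 2.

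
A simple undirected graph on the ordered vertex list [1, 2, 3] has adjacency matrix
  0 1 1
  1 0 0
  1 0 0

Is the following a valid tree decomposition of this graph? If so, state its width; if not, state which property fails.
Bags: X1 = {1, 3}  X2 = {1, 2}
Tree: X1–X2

Yes; width 1.

Every vertex of G appears in some bag (union = {1, 2, 3}); every edge is covered by a bag; and for each vertex v the set of bags containing v is connected in the bag tree. The decomposition is therefore valid. The largest bag has 2 vertices, so the width is 1.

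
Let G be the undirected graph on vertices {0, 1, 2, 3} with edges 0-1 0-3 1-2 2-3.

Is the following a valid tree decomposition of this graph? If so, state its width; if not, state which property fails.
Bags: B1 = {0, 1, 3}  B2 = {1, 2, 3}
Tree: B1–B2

Yes; width 2.

Every vertex of G appears in some bag (union = {0, 1, 2, 3}); every edge is covered by a bag; and for each vertex v the set of bags containing v is connected in the bag tree. The decomposition is therefore valid. The largest bag has 3 vertices, so the width is 2.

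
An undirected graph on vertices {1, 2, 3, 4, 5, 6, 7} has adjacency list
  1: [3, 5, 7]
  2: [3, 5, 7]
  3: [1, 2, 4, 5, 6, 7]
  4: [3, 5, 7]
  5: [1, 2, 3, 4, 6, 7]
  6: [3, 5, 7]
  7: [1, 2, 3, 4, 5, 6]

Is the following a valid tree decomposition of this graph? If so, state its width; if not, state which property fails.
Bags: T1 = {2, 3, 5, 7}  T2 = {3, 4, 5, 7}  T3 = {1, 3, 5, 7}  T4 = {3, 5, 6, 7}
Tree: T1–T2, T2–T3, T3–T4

Yes; width 3.

Vertex coverage: the bags together contain {1, 2, 3, 4, 5, 6, 7}, the full vertex set. Edge coverage: each edge of G has both endpoints in at least one bag. Running intersection: for every vertex, the bags containing it form a connected subtree. All three properties hold, so this is a valid tree decomposition of width max|bag| − 1 = 3, and hence tw(G) ≤ 3.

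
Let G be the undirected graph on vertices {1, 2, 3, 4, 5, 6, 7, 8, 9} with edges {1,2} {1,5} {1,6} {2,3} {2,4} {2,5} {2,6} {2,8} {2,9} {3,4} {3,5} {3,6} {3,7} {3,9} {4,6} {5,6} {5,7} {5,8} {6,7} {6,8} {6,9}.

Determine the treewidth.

3

A width-3 tree decomposition is:
Bags: B1 = {2, 3, 5, 6}  B2 = {1, 2, 5, 6}  B3 = {2, 5, 6, 8}  B4 = {2, 3, 6, 9}  B5 = {2, 3, 4, 6}  B6 = {3, 5, 6, 7}
Tree: B1–B2, B1–B3, B1–B4, B1–B5, B1–B6
Every bag has size at most 4, so the width is 4 − 1 = 3 and tw(G) ≤ 3. On the other hand G contains the 4-clique {2, 5, 6, 8}. A clique must lie in a single bag of any decomposition, so no decomposition can have width below 3. Therefore the treewidth is 3.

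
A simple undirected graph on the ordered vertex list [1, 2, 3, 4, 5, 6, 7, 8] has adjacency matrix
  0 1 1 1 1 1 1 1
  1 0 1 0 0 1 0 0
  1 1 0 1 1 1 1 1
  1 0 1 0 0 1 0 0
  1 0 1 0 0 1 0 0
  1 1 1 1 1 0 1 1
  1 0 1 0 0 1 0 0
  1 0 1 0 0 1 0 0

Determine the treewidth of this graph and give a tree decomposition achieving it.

The largest bag has 4 vertices, giving width 3; this decomposition certifies tw(G) ≤ 3. For the lower bound, the 4 vertices {1, 2, 3, 6} are pairwise adjacent, and any tree decomposition puts a clique entirely inside one bag — forcing width ≥ 3. The upper and lower bounds meet at 3, so that is the treewidth.

Treewidth 3.
One optimal decomposition is:
Bags: B1 = {1, 3, 4, 6}  B2 = {1, 3, 5, 6}  B3 = {1, 3, 6, 8}  B4 = {1, 2, 3, 6}  B5 = {1, 3, 6, 7}
Tree: B1–B2, B1–B3, B1–B4, B3–B5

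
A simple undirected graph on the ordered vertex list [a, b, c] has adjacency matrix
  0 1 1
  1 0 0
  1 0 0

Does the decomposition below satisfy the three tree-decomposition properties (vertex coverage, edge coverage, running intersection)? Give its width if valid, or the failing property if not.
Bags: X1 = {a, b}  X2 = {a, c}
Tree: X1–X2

Every vertex of G appears in some bag (union = {a, b, c}); every edge is covered by a bag; and for each vertex v the set of bags containing v is connected in the bag tree. The decomposition is therefore valid. The largest bag has 2 vertices, so the width is 1.

Yes; width 1.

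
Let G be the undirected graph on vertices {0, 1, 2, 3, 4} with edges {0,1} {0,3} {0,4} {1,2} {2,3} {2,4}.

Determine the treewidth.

2

A width-2 tree decomposition is:
Bags: B1 = {0, 2, 3}  B2 = {0, 1, 2}  B3 = {0, 2, 4}
Tree: B1–B2, B2–B3
Every bag has size at most 3, so the width is 3 − 1 = 2 and tw(G) ≤ 2. The edges 0–3–2–1–0 form a cycle, so G is not a tree and its treewidth is at least 2. Hence tw(G) = 2 exactly.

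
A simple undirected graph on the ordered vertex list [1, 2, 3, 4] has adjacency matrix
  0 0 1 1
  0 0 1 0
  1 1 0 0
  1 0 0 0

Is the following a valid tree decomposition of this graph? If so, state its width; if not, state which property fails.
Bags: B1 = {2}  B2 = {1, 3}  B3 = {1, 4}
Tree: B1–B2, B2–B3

No — edge (3,2) lies in no bag.

A tree decomposition must satisfy three properties: every vertex lies in some bag; for every edge, both endpoints lie together in some bag; and for every vertex, the bags containing it form a connected subtree. Here edge (3,2) lies in no bag, so the decomposition is invalid.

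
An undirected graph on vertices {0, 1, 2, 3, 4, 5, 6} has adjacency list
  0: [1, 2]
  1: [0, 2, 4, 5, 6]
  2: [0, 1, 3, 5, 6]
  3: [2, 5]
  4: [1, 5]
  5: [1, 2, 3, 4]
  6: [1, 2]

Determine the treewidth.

2

A width-2 tree decomposition is:
Bags: B1 = {1, 2, 5}  B2 = {2, 3, 5}  B3 = {1, 4, 5}  B4 = {1, 2, 6}  B5 = {0, 1, 2}
Tree: B1–B2, B1–B3, B1–B4, B4–B5
Every bag has size at most 3, so the width is 3 − 1 = 2 and tw(G) ≤ 2. On the other hand G contains the 3-clique {0, 1, 2}. A clique must lie in a single bag of any decomposition, so no decomposition can have width below 2. The upper and lower bounds meet at 2, so that is the treewidth.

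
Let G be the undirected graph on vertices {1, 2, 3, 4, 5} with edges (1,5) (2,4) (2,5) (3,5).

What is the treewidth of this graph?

1

A width-1 tree decomposition is:
Bags: B1 = {2, 5}  B2 = {2, 4}  B3 = {3, 5}  B4 = {1, 5}
Tree: B1–B2, B1–B3, B3–B4
Every bag has size at most 2, so the width is 2 − 1 = 1 and tw(G) ≤ 1. G has an edge, so its treewidth is at least 1. Therefore the treewidth is 1.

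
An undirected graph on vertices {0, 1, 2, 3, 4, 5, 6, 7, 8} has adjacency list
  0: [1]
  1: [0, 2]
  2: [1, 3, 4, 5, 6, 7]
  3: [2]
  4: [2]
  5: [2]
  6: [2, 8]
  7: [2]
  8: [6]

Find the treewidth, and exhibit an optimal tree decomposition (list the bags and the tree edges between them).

Every bag has size at most 2, so the width is 2 − 1 = 1 and tw(G) ≤ 1. Since G has at least one edge (e.g. 6–2), it is not an edgeless graph, so tw(G) ≥ 1. The upper and lower bounds meet at 1, so that is the treewidth.

Treewidth 1.
One optimal decomposition is:
Bags: B1 = {2, 6}  B2 = {1, 2}  B3 = {2, 7}  B4 = {6, 8}  B5 = {0, 1}  B6 = {2, 4}  B7 = {2, 5}  B8 = {2, 3}
Tree: B1–B2, B2–B3, B1–B4, B2–B5, B1–B6, B6–B7, B7–B8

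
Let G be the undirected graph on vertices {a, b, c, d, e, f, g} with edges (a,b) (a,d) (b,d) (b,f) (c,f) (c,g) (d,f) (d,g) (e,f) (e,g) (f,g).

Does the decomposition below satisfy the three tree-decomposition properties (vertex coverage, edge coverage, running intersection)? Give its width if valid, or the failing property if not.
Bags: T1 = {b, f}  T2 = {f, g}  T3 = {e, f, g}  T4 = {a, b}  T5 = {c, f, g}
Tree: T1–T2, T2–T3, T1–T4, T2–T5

A tree decomposition must satisfy three properties: every vertex lies in some bag; for every edge, both endpoints lie together in some bag; and for every vertex, the bags containing it form a connected subtree. Here vertex d appears in no bag, so the decomposition is invalid.

No — vertex d appears in no bag.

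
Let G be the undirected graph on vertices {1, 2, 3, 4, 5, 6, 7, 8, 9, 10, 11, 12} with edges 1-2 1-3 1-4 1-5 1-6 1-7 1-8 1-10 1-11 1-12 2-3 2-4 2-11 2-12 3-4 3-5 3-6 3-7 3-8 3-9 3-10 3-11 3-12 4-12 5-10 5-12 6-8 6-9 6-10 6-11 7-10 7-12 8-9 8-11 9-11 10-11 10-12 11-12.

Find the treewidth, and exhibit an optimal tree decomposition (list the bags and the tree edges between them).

Every bag has size at most 5, so the width is 5 − 1 = 4 and tw(G) ≤ 4. On the other hand G contains the 5-clique {1, 3, 6, 8, 11}. A clique must lie in a single bag of any decomposition, so no decomposition can have width below 4. Therefore the treewidth is 4.

Treewidth 4.
One optimal decomposition is:
Bags: B1 = {1, 3, 10, 11, 12}  B2 = {1, 3, 7, 10, 12}  B3 = {1, 2, 3, 11, 12}  B4 = {1, 3, 6, 10, 11}  B5 = {1, 3, 6, 8, 11}  B6 = {3, 6, 8, 9, 11}  B7 = {1, 3, 5, 10, 12}  B8 = {1, 2, 3, 4, 12}
Tree: B1–B2, B1–B3, B1–B4, B4–B5, B5–B6, B2–B7, B3–B8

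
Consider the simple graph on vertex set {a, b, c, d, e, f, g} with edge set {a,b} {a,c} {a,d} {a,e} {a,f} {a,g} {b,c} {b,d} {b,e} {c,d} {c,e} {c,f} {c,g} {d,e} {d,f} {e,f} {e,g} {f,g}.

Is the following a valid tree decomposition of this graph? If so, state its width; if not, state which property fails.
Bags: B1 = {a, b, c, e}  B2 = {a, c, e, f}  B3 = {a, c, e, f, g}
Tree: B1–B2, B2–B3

A tree decomposition must satisfy three properties: every vertex lies in some bag; for every edge, both endpoints lie together in some bag; and for every vertex, the bags containing it form a connected subtree. Here vertex d appears in no bag, so the decomposition is invalid.

No — vertex d appears in no bag.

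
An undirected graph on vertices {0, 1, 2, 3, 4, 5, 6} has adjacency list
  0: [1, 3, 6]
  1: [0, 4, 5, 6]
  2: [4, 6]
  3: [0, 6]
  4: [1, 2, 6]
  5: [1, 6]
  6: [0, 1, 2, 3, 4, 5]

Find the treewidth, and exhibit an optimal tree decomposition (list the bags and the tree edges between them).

Each bag holds 3 vertices, so the decomposition has width 2, which upper-bounds the treewidth. For the lower bound, the 3 vertices {0, 1, 6} are pairwise adjacent, and any tree decomposition puts a clique entirely inside one bag — forcing width ≥ 2. Therefore the treewidth is 2.

Treewidth 2.
Bags: B1 = {0, 3, 6}  B2 = {0, 1, 6}  B3 = {1, 5, 6}  B4 = {1, 4, 6}  B5 = {2, 4, 6}
Tree: B1–B2, B2–B3, B2–B4, B4–B5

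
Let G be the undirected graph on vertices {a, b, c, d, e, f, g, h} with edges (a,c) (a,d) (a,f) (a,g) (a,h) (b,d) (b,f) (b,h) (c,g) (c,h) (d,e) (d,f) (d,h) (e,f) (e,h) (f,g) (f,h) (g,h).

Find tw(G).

A width-3 tree decomposition is:
Bags: B1 = {a, f, g, h}  B2 = {a, d, f, h}  B3 = {b, d, f, h}  B4 = {a, c, g, h}  B5 = {d, e, f, h}
Tree: B1–B2, B2–B3, B1–B4, B2–B5
Every bag has size at most 4, so the width is 4 − 1 = 3 and tw(G) ≤ 3. On the other hand G contains the 4-clique {a, c, g, h}. A clique must lie in a single bag of any decomposition, so no decomposition can have width below 3. Hence tw(G) = 3 exactly.

3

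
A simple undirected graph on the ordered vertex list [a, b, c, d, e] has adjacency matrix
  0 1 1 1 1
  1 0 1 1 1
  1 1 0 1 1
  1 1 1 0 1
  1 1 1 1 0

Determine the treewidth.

4

A width-4 tree decomposition is:
Bags: B1 = {a, b, c, d, e}
Tree: (single bag)
A single bag containing all 5 vertices is trivially a valid decomposition of width 4. Conversely, {a, b, c, d, e} is a clique of size 5, and the vertices of any clique must share a bag in every tree decomposition; so some bag has ≥ 5 vertices and tw(G) ≥ 4. Combining the bounds, tw(G) = 4.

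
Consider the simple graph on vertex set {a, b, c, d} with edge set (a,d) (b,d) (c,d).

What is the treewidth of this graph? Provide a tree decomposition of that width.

Treewidth 1.
One such decomposition:
Bags: B1 = {b, d}  B2 = {c, d}  B3 = {a, d}
Tree: B1–B2, B1–B3

The largest bag has 2 vertices, giving width 1; this decomposition certifies tw(G) ≤ 1. G has an edge, so its treewidth is at least 1. Hence tw(G) = 1 exactly.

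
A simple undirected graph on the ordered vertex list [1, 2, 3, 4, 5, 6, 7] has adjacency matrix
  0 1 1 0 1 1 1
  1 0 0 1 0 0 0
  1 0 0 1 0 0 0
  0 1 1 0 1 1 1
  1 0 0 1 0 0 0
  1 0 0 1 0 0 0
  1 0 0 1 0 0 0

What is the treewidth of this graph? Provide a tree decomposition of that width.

Treewidth 2.
One optimal decomposition is:
Bags: B1 = {1, 4, 7}  B2 = {1, 3, 4}  B3 = {1, 4, 5}  B4 = {1, 2, 4}  B5 = {1, 4, 6}
Tree: B1–B2, B2–B3, B3–B4, B4–B5

The largest bag has 3 vertices, giving width 2; this decomposition certifies tw(G) ≤ 2. The edges 1–7–4–3–1 form a cycle, so G is not a tree and its treewidth is at least 2. Hence tw(G) = 2 exactly.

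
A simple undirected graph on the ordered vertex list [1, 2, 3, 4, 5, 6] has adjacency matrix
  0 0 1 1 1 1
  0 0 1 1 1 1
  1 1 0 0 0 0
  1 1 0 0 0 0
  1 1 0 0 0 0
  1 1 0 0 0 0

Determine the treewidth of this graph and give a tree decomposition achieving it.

Treewidth 2.
Bags: B1 = {1, 2, 6}  B2 = {1, 2, 4}  B3 = {1, 2, 3}  B4 = {1, 2, 5}
Tree: B1–B2, B2–B3, B3–B4

Every bag has size at most 3, so the width is 3 − 1 = 2 and tw(G) ≤ 2. The edges 6–2–4–1–6 form a cycle, so G is not a tree and its treewidth is at least 2. Therefore the treewidth is 2.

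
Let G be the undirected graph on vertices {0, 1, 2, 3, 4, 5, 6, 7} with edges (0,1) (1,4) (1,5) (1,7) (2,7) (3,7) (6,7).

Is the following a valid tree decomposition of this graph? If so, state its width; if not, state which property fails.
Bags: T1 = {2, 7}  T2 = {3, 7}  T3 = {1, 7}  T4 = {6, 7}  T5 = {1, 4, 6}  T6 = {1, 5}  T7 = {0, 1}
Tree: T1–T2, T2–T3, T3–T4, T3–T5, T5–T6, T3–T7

A tree decomposition must satisfy three properties: every vertex lies in some bag; for every edge, both endpoints lie together in some bag; and for every vertex, the bags containing it form a connected subtree. Here bags containing vertex 6 are not connected in the tree, so the decomposition is invalid.

No — bags containing vertex 6 are not connected in the tree.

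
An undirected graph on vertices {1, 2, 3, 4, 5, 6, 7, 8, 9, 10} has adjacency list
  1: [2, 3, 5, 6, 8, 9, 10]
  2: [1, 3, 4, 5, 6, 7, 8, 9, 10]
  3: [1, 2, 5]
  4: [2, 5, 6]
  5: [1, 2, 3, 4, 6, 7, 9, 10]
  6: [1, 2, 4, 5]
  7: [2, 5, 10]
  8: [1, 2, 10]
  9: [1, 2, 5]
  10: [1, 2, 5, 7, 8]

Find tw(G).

A width-3 tree decomposition is:
Bags: B1 = {1, 2, 3, 5}  B2 = {1, 2, 5, 9}  B3 = {1, 2, 5, 10}  B4 = {1, 2, 5, 6}  B5 = {2, 5, 7, 10}  B6 = {2, 4, 5, 6}  B7 = {1, 2, 8, 10}
Tree: B1–B2, B1–B3, B2–B4, B3–B5, B4–B6, B3–B7
Each bag holds 4 vertices, so the decomposition has width 3, which upper-bounds the treewidth. Conversely, {1, 2, 8, 10} is a clique of size 4, and the vertices of any clique must share a bag in every tree decomposition; so some bag has ≥ 4 vertices and tw(G) ≥ 3. Hence tw(G) = 3 exactly.

3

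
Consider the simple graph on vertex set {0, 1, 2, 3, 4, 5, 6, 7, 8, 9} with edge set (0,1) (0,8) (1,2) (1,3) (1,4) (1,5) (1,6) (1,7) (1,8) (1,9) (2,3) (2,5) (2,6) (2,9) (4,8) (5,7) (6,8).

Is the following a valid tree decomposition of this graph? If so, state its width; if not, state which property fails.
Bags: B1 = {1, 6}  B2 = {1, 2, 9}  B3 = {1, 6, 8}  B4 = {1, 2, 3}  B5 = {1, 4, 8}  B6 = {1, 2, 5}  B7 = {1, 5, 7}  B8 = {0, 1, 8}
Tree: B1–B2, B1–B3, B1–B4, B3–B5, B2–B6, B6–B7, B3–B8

A tree decomposition must satisfy three properties: every vertex lies in some bag; for every edge, both endpoints lie together in some bag; and for every vertex, the bags containing it form a connected subtree. Here edge (2,6) lies in no bag, so the decomposition is invalid.

No — edge (2,6) lies in no bag.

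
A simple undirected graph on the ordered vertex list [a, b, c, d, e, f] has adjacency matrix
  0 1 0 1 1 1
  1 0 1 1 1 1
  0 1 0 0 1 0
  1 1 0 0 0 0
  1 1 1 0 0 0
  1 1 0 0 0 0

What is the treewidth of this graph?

2

A width-2 tree decomposition is:
Bags: B1 = {b, c, e}  B2 = {a, b, e}  B3 = {a, b, d}  B4 = {a, b, f}
Tree: B1–B2, B2–B3, B2–B4
Each bag holds 3 vertices, so the decomposition has width 2, which upper-bounds the treewidth. Conversely, {b, c, e} is a clique of size 3, and the vertices of any clique must share a bag in every tree decomposition; so some bag has ≥ 3 vertices and tw(G) ≥ 2. Hence tw(G) = 2 exactly.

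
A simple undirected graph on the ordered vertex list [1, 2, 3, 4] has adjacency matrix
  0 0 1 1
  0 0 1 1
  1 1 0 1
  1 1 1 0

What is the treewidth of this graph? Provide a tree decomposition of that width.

Every bag has size at most 3, so the width is 3 − 1 = 2 and tw(G) ≤ 2. Conversely, {1, 3, 4} is a clique of size 3, and the vertices of any clique must share a bag in every tree decomposition; so some bag has ≥ 3 vertices and tw(G) ≥ 2. Combining the bounds, tw(G) = 2.

Treewidth 2.
Bags: B1 = {2, 3, 4}  B2 = {1, 3, 4}
Tree: B1–B2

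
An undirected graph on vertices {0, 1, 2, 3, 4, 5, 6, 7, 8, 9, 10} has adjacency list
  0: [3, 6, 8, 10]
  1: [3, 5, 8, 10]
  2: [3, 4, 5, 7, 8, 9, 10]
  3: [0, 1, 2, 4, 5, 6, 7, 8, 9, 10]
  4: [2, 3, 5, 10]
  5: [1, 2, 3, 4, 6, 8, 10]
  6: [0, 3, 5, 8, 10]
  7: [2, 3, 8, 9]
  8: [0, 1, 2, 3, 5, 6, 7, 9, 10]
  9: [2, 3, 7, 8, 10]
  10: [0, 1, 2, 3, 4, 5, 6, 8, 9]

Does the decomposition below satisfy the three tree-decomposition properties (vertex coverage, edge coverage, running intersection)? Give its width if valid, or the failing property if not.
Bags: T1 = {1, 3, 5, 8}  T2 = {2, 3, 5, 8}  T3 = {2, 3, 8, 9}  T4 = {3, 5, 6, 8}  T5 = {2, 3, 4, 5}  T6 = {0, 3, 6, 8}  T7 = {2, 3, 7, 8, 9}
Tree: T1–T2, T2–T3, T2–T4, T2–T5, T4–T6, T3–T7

A tree decomposition must satisfy three properties: every vertex lies in some bag; for every edge, both endpoints lie together in some bag; and for every vertex, the bags containing it form a connected subtree. Here vertex 10 appears in no bag, so the decomposition is invalid.

No — vertex 10 appears in no bag.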